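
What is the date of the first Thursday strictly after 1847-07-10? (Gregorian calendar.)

Jul 10, 1847 is a Saturday.
From Saturday to the next Thursday is 5 days.
Jul 10, 1847 + 5 = Jul 15, 1847.

July 15, 1847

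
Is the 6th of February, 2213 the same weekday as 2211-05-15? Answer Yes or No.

From May 15, 2211 to Feb 6, 2213 is 633 days.
633 mod 7 = 3, so they are different weekdays.
(May 15, 2211 is a Wednesday; Feb 6, 2213 is a Saturday.)

No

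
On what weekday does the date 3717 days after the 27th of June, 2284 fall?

Jun 27, 2284 is a Friday.
3717 mod 7 = 0, so 3717 days after a Friday is Friday + 0 = Friday.

Friday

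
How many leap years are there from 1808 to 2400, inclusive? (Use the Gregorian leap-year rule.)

Multiples of 4 in [1808,2400]: 149.
Of those, multiples of 100: 6 (not leap unless ÷400).
Multiples of 400: 2.
Leap years = 149 − 6 + 2 = 145.

145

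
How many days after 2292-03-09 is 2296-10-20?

1686

Mar 9, 2292 → Mar 9, 2293: 365 days.
Mar 9, 2293 → Mar 9, 2294: 365 days.
Mar 9, 2294 → Mar 9, 2295: 365 days.
Mar 9, 2295 → Mar 9, 2296: 366 days (Feb 29, 2296 is in that span).
Mar 9, 2296 → Apr 9, 2296: 31 days (March has 31).
Apr 9, 2296 → May 9, 2296: 30 days (April has 30).
May 9, 2296 → Jun 9, 2296: 31 days (May has 31).
Jun 9, 2296 → Jul 9, 2296: 30 days (June has 30).
Jul 9, 2296 → Aug 9, 2296: 31 days (July has 31).
Aug 9, 2296 → Sep 9, 2296: 31 days (August has 31).
Sep 9, 2296 → Oct 9, 2296: 30 days (September has 30).
Oct 9, 2296 → Oct 20, 2296: 11 days.
Total: 1686 days.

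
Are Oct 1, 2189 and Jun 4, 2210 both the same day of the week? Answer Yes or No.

From Oct 1, 2189 to Jun 4, 2210 is 7550 days.
7550 mod 7 = 4, so they are different weekdays.
(Oct 1, 2189 is a Thursday; Jun 4, 2210 is a Monday.)

No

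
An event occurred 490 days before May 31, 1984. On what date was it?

January 27, 1983

−366 (one year; includes Feb 29, 1984) → May 31, 1983 (124 left).
−31 → Apr 30, 1983 (end of Apr, 30 days; 93 left).
−30 → Mar 31, 1983 (end of Mar, 31 days; 63 left).
−31 → Feb 28, 1983 (end of Feb, 28 days; 32 left).
−28 → Jan 31, 1983 (end of Jan, 31 days; 4 left).
−4 → Jan 27, 1983.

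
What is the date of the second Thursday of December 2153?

December 13, 2153

December 1, 2153 is a Saturday.
The first Thursday is therefore December 6 (5 days later).
The second Thursday is 6 + 1×7 = December 13.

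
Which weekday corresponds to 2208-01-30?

Doomsday rule: the anchor day for the 2200s is Friday. For year 08: 8÷12 = 0 r 8, and 8÷4 = 2, so 0+8+2 = 10.
Friday + 10 ≡ Monday — that's 2208's doomsday.
In January the doomsday date is Jan 4 (2208 is a leap year (divisible by 4)).
Jan 30 is 26 days after Jan 4; 26 mod 7 = 5, so Monday + 5 = Saturday.

Saturday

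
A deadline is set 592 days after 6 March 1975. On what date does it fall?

+366 (one year; includes Feb 29, 1976) → Mar 6, 1976 (226 left).
Mar has 31 days: +26 → Apr 1, 1976 (200 left).
Apr has 30 days: +30 → May 1, 1976 (170 left).
May has 31 days: +31 → Jun 1, 1976 (139 left).
Jun has 30 days: +30 → Jul 1, 1976 (109 left).
Jul has 31 days: +31 → Aug 1, 1976 (78 left).
Aug has 31 days: +31 → Sep 1, 1976 (47 left).
Sep has 30 days: +30 → Oct 1, 1976 (17 left).
+17 → Oct 18, 1976.

October 18, 1976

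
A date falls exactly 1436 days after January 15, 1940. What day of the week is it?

First find the weekday of Jan 15, 1940. Doomsday rule: the anchor day for the 1900s is Wednesday. For year 40: 40÷12 = 3 r 4, and 4÷4 = 1, so 3+4+1 = 8.
Wednesday + 8 ≡ Thursday — that's 1940's doomsday.
In January the doomsday date is Jan 4 (1940 is a leap year (divisible by 4)).
Jan 15 is 11 days after Jan 4; 11 mod 7 = 4, so Thursday + 4 = Monday.
1436 mod 7 = 1, so 1436 days after a Monday is Monday + 1 = Tuesday.

Tuesday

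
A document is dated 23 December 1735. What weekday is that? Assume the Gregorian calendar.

Friday

Doomsday rule: the anchor day for the 1700s is Sunday. For year 35: 35÷12 = 2 r 11, and 11÷4 = 2, so 2+11+2 = 15.
Sunday + 15 ≡ Monday — that's 1735's doomsday.
In December the doomsday date is Dec 12.
Dec 23 is 11 days after Dec 12; 11 mod 7 = 4, so Monday + 4 = Friday.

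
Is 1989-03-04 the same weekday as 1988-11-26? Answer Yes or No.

Yes

From Nov 26, 1988 to Mar 4, 1989 is 98 days.
98 mod 7 = 0, so they are the same weekday.
(Nov 26, 1988 is a Saturday; Mar 4, 1989 is a Saturday.)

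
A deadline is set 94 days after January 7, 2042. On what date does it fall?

April 11, 2042

Jan has 31 days: +25 → Feb 1, 2042 (69 left).
Feb has 28 days: +28 → Mar 1, 2042 (41 left).
Mar has 31 days: +31 → Apr 1, 2042 (10 left).
+10 → Apr 11, 2042.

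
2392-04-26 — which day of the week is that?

Doomsday rule: the anchor day for the 2300s is Wednesday. For year 92: 92÷12 = 7 r 8, and 8÷4 = 2, so 7+8+2 = 17.
Wednesday + 17 ≡ Saturday — that's 2392's doomsday.
In April the doomsday date is Apr 4.
Apr 26 is 22 days after Apr 4; 22 mod 7 = 1, so Saturday + 1 = Sunday.

Sunday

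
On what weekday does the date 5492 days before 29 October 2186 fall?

First find the weekday of Oct 29, 2186. Doomsday rule: the anchor day for the 2100s is Sunday. For year 86: 86÷12 = 7 r 2, and 2÷4 = 0, so 7+2+0 = 9.
Sunday + 9 ≡ Tuesday — that's 2186's doomsday.
In October the doomsday date is Oct 10.
Oct 29 is 19 days after Oct 10; 19 mod 7 = 5, so Tuesday + 5 = Sunday.
5492 mod 7 = 4, so 5492 days before a Sunday is Sunday − 4 = Wednesday.

Wednesday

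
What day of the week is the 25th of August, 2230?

Wednesday

January 1, 2230 is a Friday.
Jan 1, 2230 → Feb 1, 2230: 31 days (January has 31).
Feb 1, 2230 → Mar 1, 2230: 28 days (February has 28).
Mar 1, 2230 → Apr 1, 2230: 31 days (March has 31).
Apr 1, 2230 → May 1, 2230: 30 days (April has 30).
May 1, 2230 → Jun 1, 2230: 31 days (May has 31).
Jun 1, 2230 → Jul 1, 2230: 30 days (June has 30).
Jul 1, 2230 → Aug 1, 2230: 31 days (July has 31).
Aug 1, 2230 → Aug 25, 2230: 24 days.
Total: 236 days.
236 mod 7 = 5, so Friday + 5 = Wednesday.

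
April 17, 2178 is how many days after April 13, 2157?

Apr 13, 2157 → Apr 13, 2158: 365 days.
Apr 13, 2158 → Apr 13, 2159: 365 days.
Apr 13, 2159 → Apr 13, 2160: 366 days (Feb 29, 2160 is in that span).
Apr 13, 2160 → Apr 13, 2161: 365 days.
Apr 13, 2161 → Apr 13, 2162: 365 days.
Apr 13, 2162 → Apr 13, 2163: 365 days.
Apr 13, 2163 → Apr 13, 2164: 366 days (Feb 29, 2164 is in that span).
Apr 13, 2164 → Apr 13, 2165: 365 days.
Apr 13, 2165 → Apr 13, 2166: 365 days.
Apr 13, 2166 → Apr 13, 2167: 365 days.
Apr 13, 2167 → Apr 13, 2168: 366 days (Feb 29, 2168 is in that span).
Apr 13, 2168 → Apr 13, 2169: 365 days.
Apr 13, 2169 → Apr 13, 2170: 365 days.
Apr 13, 2170 → Apr 13, 2171: 365 days.
Apr 13, 2171 → Apr 13, 2172: 366 days (Feb 29, 2172 is in that span).
Apr 13, 2172 → Apr 13, 2173: 365 days.
Apr 13, 2173 → Apr 13, 2174: 365 days.
Apr 13, 2174 → Apr 13, 2175: 365 days.
Apr 13, 2175 → Apr 13, 2176: 366 days (Feb 29, 2176 is in that span).
Apr 13, 2176 → Apr 13, 2177: 365 days.
Apr 13, 2177 → May 13, 2177: 30 days (April has 30).
May 13, 2177 → Jun 13, 2177: 31 days (May has 31).
Jun 13, 2177 → Jul 13, 2177: 30 days (June has 30).
Jul 13, 2177 → Aug 13, 2177: 31 days (July has 31).
Aug 13, 2177 → Sep 13, 2177: 31 days (August has 31).
Sep 13, 2177 → Oct 13, 2177: 30 days (September has 30).
Oct 13, 2177 → Nov 13, 2177: 31 days (October has 31).
Nov 13, 2177 → Dec 13, 2177: 30 days (November has 30).
Dec 13, 2177 → Jan 13, 2178: 31 days (December has 31).
Jan 13, 2178 → Feb 13, 2178: 31 days (January has 31).
Feb 13, 2178 → Mar 13, 2178: 28 days (February has 28).
Mar 13, 2178 → Apr 13, 2178: 31 days (March has 31).
Apr 13, 2178 → Apr 17, 2178: 4 days.
Total: 7674 days.

7674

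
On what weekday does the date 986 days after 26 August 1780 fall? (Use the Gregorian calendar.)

Friday

Aug 26, 1780 is a Saturday.
986 mod 7 = 6, so 986 days after a Saturday is Saturday + 6 = Friday.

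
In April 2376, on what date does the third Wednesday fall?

April 1, 2376 is a Thursday.
The first Wednesday is therefore April 7 (6 days later).
The third Wednesday is 7 + 2×7 = April 21.

April 21, 2376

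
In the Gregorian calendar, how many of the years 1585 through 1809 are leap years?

54

Multiples of 4 in [1585,1809]: 56.
Of those, multiples of 100: 3 (not leap unless ÷400).
Multiples of 400: 1.
Leap years = 56 − 3 + 1 = 54.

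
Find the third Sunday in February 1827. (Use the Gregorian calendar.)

February 18, 1827

February 1, 1827 is a Thursday.
The first Sunday is therefore February 4 (3 days later).
The third Sunday is 4 + 2×7 = February 18.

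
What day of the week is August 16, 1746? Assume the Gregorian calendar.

Doomsday rule: the anchor day for the 1700s is Sunday. For year 46: 46÷12 = 3 r 10, and 10÷4 = 2, so 3+10+2 = 15.
Sunday + 15 ≡ Monday — that's 1746's doomsday.
In August the doomsday date is Aug 8.
Aug 16 is 8 days after Aug 8; 8 mod 7 = 1, so Monday + 1 = Tuesday.

Tuesday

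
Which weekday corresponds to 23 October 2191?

Doomsday rule: the anchor day for the 2100s is Sunday. For year 91: 91÷12 = 7 r 7, and 7÷4 = 1, so 7+7+1 = 15.
Sunday + 15 ≡ Monday — that's 2191's doomsday.
In October the doomsday date is Oct 10.
Oct 23 is 13 days after Oct 10; 13 mod 7 = 6, so Monday + 6 = Sunday.

Sunday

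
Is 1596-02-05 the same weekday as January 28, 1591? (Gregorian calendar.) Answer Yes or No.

From Jan 28, 1591 to Feb 5, 1596 is 1834 days.
1834 mod 7 = 0, so they are the same weekday.
(Jan 28, 1591 is a Monday; Feb 5, 1596 is a Monday.)

Yes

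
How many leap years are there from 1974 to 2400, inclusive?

104

Multiples of 4 in [1974,2400]: 107.
Of those, multiples of 100: 5 (not leap unless ÷400).
Multiples of 400: 2.
Leap years = 107 − 5 + 2 = 104.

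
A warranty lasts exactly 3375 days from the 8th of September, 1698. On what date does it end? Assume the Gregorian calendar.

+365 (one year) → Sep 8, 1699 (3010 left).
+365 (one year) → Sep 8, 1700 (2645 left).
+365 (one year) → Sep 8, 1701 (2280 left).
+365 (one year) → Sep 8, 1702 (1915 left).
+365 (one year) → Sep 8, 1703 (1550 left).
+366 (one year; includes Feb 29, 1704) → Sep 8, 1704 (1184 left).
+365 (one year) → Sep 8, 1705 (819 left).
+365 (one year) → Sep 8, 1706 (454 left).
+365 (one year) → Sep 8, 1707 (89 left).
Sep has 30 days: +23 → Oct 1, 1707 (66 left).
Oct has 31 days: +31 → Nov 1, 1707 (35 left).
Nov has 30 days: +30 → Dec 1, 1707 (5 left).
+5 → Dec 6, 1707.

December 6, 1707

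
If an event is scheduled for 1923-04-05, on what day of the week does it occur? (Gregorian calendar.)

Thursday

Doomsday rule: the anchor day for the 1900s is Wednesday. For year 23: 23÷12 = 1 r 11, and 11÷4 = 2, so 1+11+2 = 14.
Wednesday + 14 ≡ Wednesday — that's 1923's doomsday.
In April the doomsday date is Apr 4.
Apr 5 is 1 day after Apr 4; 1 mod 7 = 1, so Wednesday + 1 = Thursday.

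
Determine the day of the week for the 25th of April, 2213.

January 1, 2213 is a Friday.
Jan 1, 2213 → Feb 1, 2213: 31 days (January has 31).
Feb 1, 2213 → Mar 1, 2213: 28 days (February has 28).
Mar 1, 2213 → Apr 1, 2213: 31 days (March has 31).
Apr 1, 2213 → Apr 25, 2213: 24 days.
Total: 114 days.
114 mod 7 = 2, so Friday + 2 = Sunday.

Sunday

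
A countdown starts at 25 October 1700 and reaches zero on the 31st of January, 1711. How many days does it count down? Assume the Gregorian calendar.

Oct 25, 1700 → Oct 25, 1701: 365 days.
Oct 25, 1701 → Oct 25, 1702: 365 days.
Oct 25, 1702 → Oct 25, 1703: 365 days.
Oct 25, 1703 → Oct 25, 1704: 366 days (Feb 29, 1704 is in that span).
Oct 25, 1704 → Oct 25, 1705: 365 days.
Oct 25, 1705 → Oct 25, 1706: 365 days.
Oct 25, 1706 → Oct 25, 1707: 365 days.
Oct 25, 1707 → Oct 25, 1708: 366 days (Feb 29, 1708 is in that span).
Oct 25, 1708 → Oct 25, 1709: 365 days.
Oct 25, 1709 → Oct 25, 1710: 365 days.
Oct 25, 1710 → Nov 25, 1710: 31 days (October has 31).
Nov 25, 1710 → Dec 25, 1710: 30 days (November has 30).
Dec 25, 1710 → Jan 25, 1711: 31 days (December has 31).
Jan 25, 1711 → Jan 31, 1711: 6 days.
Total: 3750 days.

3750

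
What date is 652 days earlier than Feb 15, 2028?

−365 (one year) → Feb 15, 2027 (287 left).
−15 → Jan 31, 2027 (end of Jan, 31 days; 272 left).
−31 → Dec 31, 2026 (end of Dec, 31 days; 241 left).
−31 → Nov 30, 2026 (end of Nov, 30 days; 210 left).
−30 → Oct 31, 2026 (end of Oct, 31 days; 180 left).
−31 → Sep 30, 2026 (end of Sep, 30 days; 149 left).
−30 → Aug 31, 2026 (end of Aug, 31 days; 119 left).
−31 → Jul 31, 2026 (end of Jul, 31 days; 88 left).
−31 → Jun 30, 2026 (end of Jun, 30 days; 57 left).
−30 → May 31, 2026 (end of May, 31 days; 27 left).
−27 → May 4, 2026.

May 4, 2026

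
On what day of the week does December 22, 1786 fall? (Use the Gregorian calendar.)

Doomsday rule: the anchor day for the 1700s is Sunday. For year 86: 86÷12 = 7 r 2, and 2÷4 = 0, so 7+2+0 = 9.
Sunday + 9 ≡ Tuesday — that's 1786's doomsday.
In December the doomsday date is Dec 12.
Dec 22 is 10 days after Dec 12; 10 mod 7 = 3, so Tuesday + 3 = Friday.

Friday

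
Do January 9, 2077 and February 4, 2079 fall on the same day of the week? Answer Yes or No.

Yes

From Jan 9, 2077 to Feb 4, 2079 is 756 days.
756 mod 7 = 0, so they are the same weekday.
(Jan 9, 2077 is a Saturday; Feb 4, 2079 is a Saturday.)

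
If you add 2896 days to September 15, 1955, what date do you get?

+366 (one year; includes Feb 29, 1956) → Sep 15, 1956 (2530 left).
+365 (one year) → Sep 15, 1957 (2165 left).
+365 (one year) → Sep 15, 1958 (1800 left).
+365 (one year) → Sep 15, 1959 (1435 left).
+366 (one year; includes Feb 29, 1960) → Sep 15, 1960 (1069 left).
+365 (one year) → Sep 15, 1961 (704 left).
+365 (one year) → Sep 15, 1962 (339 left).
Sep has 30 days: +16 → Oct 1, 1962 (323 left).
Oct has 31 days: +31 → Nov 1, 1962 (292 left).
Nov has 30 days: +30 → Dec 1, 1962 (262 left).
Dec has 31 days: +31 → Jan 1, 1963 (231 left).
Jan has 31 days: +31 → Feb 1, 1963 (200 left).
Feb has 28 days: +28 → Mar 1, 1963 (172 left).
Mar has 31 days: +31 → Apr 1, 1963 (141 left).
Apr has 30 days: +30 → May 1, 1963 (111 left).
May has 31 days: +31 → Jun 1, 1963 (80 left).
Jun has 30 days: +30 → Jul 1, 1963 (50 left).
Jul has 31 days: +31 → Aug 1, 1963 (19 left).
+19 → Aug 20, 1963.

August 20, 1963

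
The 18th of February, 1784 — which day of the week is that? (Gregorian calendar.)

Wednesday

Doomsday rule: the anchor day for the 1700s is Sunday. For year 84: 84÷12 = 7 r 0, and 0÷4 = 0, so 7+0+0 = 7.
Sunday + 7 ≡ Sunday — that's 1784's doomsday.
In February the doomsday date is Feb 29 (1784 is a leap year (divisible by 4)).
Feb 18 is 11 days before Feb 29; 11 mod 7 = 4, so Sunday − 4 = Wednesday.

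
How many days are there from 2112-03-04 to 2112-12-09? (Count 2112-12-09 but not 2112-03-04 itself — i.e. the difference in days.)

Mar 4, 2112 → Apr 4, 2112: 31 days (March has 31).
Apr 4, 2112 → May 4, 2112: 30 days (April has 30).
May 4, 2112 → Jun 4, 2112: 31 days (May has 31).
Jun 4, 2112 → Jul 4, 2112: 30 days (June has 30).
Jul 4, 2112 → Aug 4, 2112: 31 days (July has 31).
Aug 4, 2112 → Sep 4, 2112: 31 days (August has 31).
Sep 4, 2112 → Oct 4, 2112: 30 days (September has 30).
Oct 4, 2112 → Nov 4, 2112: 31 days (October has 31).
Nov 4, 2112 → Dec 4, 2112: 30 days (November has 30).
Dec 4, 2112 → Dec 9, 2112: 5 days.
Total: 280 days.

280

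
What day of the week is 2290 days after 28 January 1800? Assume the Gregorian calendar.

Wednesday

Jan 28, 1800 is a Tuesday.
2290 mod 7 = 1, so 2290 days after a Tuesday is Tuesday + 1 = Wednesday.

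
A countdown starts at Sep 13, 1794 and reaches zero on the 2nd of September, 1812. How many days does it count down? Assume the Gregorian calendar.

Sep 13, 1794 → Sep 13, 1795: 365 days.
Sep 13, 1795 → Sep 13, 1796: 366 days (Feb 29, 1796 is in that span).
Sep 13, 1796 → Sep 13, 1797: 365 days.
Sep 13, 1797 → Sep 13, 1798: 365 days.
Sep 13, 1798 → Sep 13, 1799: 365 days.
Sep 13, 1799 → Sep 13, 1800: 365 days.
Sep 13, 1800 → Sep 13, 1801: 365 days.
Sep 13, 1801 → Sep 13, 1802: 365 days.
Sep 13, 1802 → Sep 13, 1803: 365 days.
Sep 13, 1803 → Sep 13, 1804: 366 days (Feb 29, 1804 is in that span).
Sep 13, 1804 → Sep 13, 1805: 365 days.
Sep 13, 1805 → Sep 13, 1806: 365 days.
Sep 13, 1806 → Sep 13, 1807: 365 days.
Sep 13, 1807 → Sep 13, 1808: 366 days (Feb 29, 1808 is in that span).
Sep 13, 1808 → Sep 13, 1809: 365 days.
Sep 13, 1809 → Sep 13, 1810: 365 days.
Sep 13, 1810 → Sep 13, 1811: 365 days.
Sep 13, 1811 → Oct 13, 1811: 30 days (September has 30).
Oct 13, 1811 → Nov 13, 1811: 31 days (October has 31).
Nov 13, 1811 → Dec 13, 1811: 30 days (November has 30).
Dec 13, 1811 → Jan 13, 1812: 31 days (December has 31).
Jan 13, 1812 → Feb 13, 1812: 31 days (January has 31).
Feb 13, 1812 → Mar 13, 1812: 29 days (February has 29).
Mar 13, 1812 → Apr 13, 1812: 31 days (March has 31).
Apr 13, 1812 → May 13, 1812: 30 days (April has 30).
May 13, 1812 → Jun 13, 1812: 31 days (May has 31).
Jun 13, 1812 → Jul 13, 1812: 30 days (June has 30).
Jul 13, 1812 → Aug 13, 1812: 31 days (July has 31).
Aug 13, 1812 → Sep 2, 1812: 20 days.
Total: 6563 days.

6563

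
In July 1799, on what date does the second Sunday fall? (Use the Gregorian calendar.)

July 1, 1799 is a Monday.
The first Sunday is therefore July 7 (6 days later).
The second Sunday is 7 + 1×7 = July 14.

July 14, 1799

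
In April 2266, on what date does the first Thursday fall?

April 5, 2266

April 1, 2266 is a Sunday.
The first Thursday is therefore April 5 (4 days later).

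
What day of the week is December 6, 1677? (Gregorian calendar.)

Monday

Doomsday rule: the anchor day for the 1600s is Tuesday. For year 77: 77÷12 = 6 r 5, and 5÷4 = 1, so 6+5+1 = 12.
Tuesday + 12 ≡ Sunday — that's 1677's doomsday.
In December the doomsday date is Dec 12.
Dec 6 is 6 days before Dec 12; 6 mod 7 = 6, so Sunday − 6 = Monday.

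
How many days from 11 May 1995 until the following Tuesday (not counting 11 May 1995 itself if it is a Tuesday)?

5

May 11, 1995 is a Thursday.
From Thursday to the next Tuesday is 5 days.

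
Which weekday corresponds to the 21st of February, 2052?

Wednesday

Doomsday rule: the anchor day for the 2000s is Tuesday. For year 52: 52÷12 = 4 r 4, and 4÷4 = 1, so 4+4+1 = 9.
Tuesday + 9 ≡ Thursday — that's 2052's doomsday.
In February the doomsday date is Feb 29 (2052 is a leap year (divisible by 4)).
Feb 21 is 8 days before Feb 29; 8 mod 7 = 1, so Thursday − 1 = Wednesday.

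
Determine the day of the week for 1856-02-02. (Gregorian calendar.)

Saturday

Doomsday rule: the anchor day for the 1800s is Friday. For year 56: 56÷12 = 4 r 8, and 8÷4 = 2, so 4+8+2 = 14.
Friday + 14 ≡ Friday — that's 1856's doomsday.
In February the doomsday date is Feb 29 (1856 is a leap year (divisible by 4)).
Feb 2 is 27 days before Feb 29; 27 mod 7 = 6, so Friday − 6 = Saturday.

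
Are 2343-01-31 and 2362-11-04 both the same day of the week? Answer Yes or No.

Yes

From Jan 31, 2343 to Nov 4, 2362 is 7217 days.
7217 mod 7 = 0, so they are the same weekday.
(Jan 31, 2343 is a Sunday; Nov 4, 2362 is a Sunday.)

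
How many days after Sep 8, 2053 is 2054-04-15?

219

Sep 8, 2053 → Oct 8, 2053: 30 days (September has 30).
Oct 8, 2053 → Nov 8, 2053: 31 days (October has 31).
Nov 8, 2053 → Dec 8, 2053: 30 days (November has 30).
Dec 8, 2053 → Jan 8, 2054: 31 days (December has 31).
Jan 8, 2054 → Feb 8, 2054: 31 days (January has 31).
Feb 8, 2054 → Mar 8, 2054: 28 days (February has 28).
Mar 8, 2054 → Apr 8, 2054: 31 days (March has 31).
Apr 8, 2054 → Apr 15, 2054: 7 days.
Total: 219 days.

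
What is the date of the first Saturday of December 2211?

December 1, 2211 is a Sunday.
The first Saturday is therefore December 7 (6 days later).

December 7, 2211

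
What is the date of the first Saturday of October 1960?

October 1, 1960 is a Saturday.
The first Saturday is therefore October 1 (same day).

October 1, 1960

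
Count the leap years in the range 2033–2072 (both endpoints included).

Multiples of 4 in [2033,2072]: 10.
Of those, multiples of 100: 0 (not leap unless ÷400).
Multiples of 400: 0.
Leap years = 10 − 0 + 0 = 10.

10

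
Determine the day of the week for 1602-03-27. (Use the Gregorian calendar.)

Doomsday rule: the anchor day for the 1600s is Tuesday. For year 02: 2÷12 = 0 r 2, and 2÷4 = 0, so 0+2+0 = 2.
Tuesday + 2 ≡ Thursday — that's 1602's doomsday.
In March the doomsday date is Mar 14.
Mar 27 is 13 days after Mar 14; 13 mod 7 = 6, so Thursday + 6 = Wednesday.

Wednesday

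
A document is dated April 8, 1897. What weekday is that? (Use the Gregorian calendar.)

Doomsday rule: the anchor day for the 1800s is Friday. For year 97: 97÷12 = 8 r 1, and 1÷4 = 0, so 8+1+0 = 9.
Friday + 9 ≡ Sunday — that's 1897's doomsday.
In April the doomsday date is Apr 4.
Apr 8 is 4 days after Apr 4; 4 mod 7 = 4, so Sunday + 4 = Thursday.

Thursday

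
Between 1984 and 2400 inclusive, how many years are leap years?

102

Multiples of 4 in [1984,2400]: 105.
Of those, multiples of 100: 5 (not leap unless ÷400).
Multiples of 400: 2.
Leap years = 105 − 5 + 2 = 102.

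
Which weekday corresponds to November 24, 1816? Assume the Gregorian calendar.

Sunday

Doomsday rule: the anchor day for the 1800s is Friday. For year 16: 16÷12 = 1 r 4, and 4÷4 = 1, so 1+4+1 = 6.
Friday + 6 ≡ Thursday — that's 1816's doomsday.
In November the doomsday date is Nov 7.
Nov 24 is 17 days after Nov 7; 17 mod 7 = 3, so Thursday + 3 = Sunday.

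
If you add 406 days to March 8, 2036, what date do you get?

April 18, 2037

+365 (one year) → Mar 8, 2037 (41 left).
Mar has 31 days: +24 → Apr 1, 2037 (17 left).
+17 → Apr 18, 2037.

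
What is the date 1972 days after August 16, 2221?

+365 (one year) → Aug 16, 2222 (1607 left).
+365 (one year) → Aug 16, 2223 (1242 left).
+366 (one year; includes Feb 29, 2224) → Aug 16, 2224 (876 left).
+365 (one year) → Aug 16, 2225 (511 left).
+365 (one year) → Aug 16, 2226 (146 left).
Aug has 31 days: +16 → Sep 1, 2226 (130 left).
Sep has 30 days: +30 → Oct 1, 2226 (100 left).
Oct has 31 days: +31 → Nov 1, 2226 (69 left).
Nov has 30 days: +30 → Dec 1, 2226 (39 left).
Dec has 31 days: +31 → Jan 1, 2227 (8 left).
+8 → Jan 9, 2227.

January 9, 2227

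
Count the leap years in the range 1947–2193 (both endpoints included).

Multiples of 4 in [1947,2193]: 62.
Of those, multiples of 100: 2 (not leap unless ÷400).
Multiples of 400: 1.
Leap years = 62 − 2 + 1 = 61.

61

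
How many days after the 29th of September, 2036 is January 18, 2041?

Sep 29, 2036 → Sep 29, 2037: 365 days.
Sep 29, 2037 → Sep 29, 2038: 365 days.
Sep 29, 2038 → Sep 29, 2039: 365 days.
Sep 29, 2039 → Sep 29, 2040: 366 days (Feb 29, 2040 is in that span).
Sep 29, 2040 → Oct 29, 2040: 30 days (September has 30).
Oct 29, 2040 → Nov 29, 2040: 31 days (October has 31).
Nov 29, 2040 → Dec 29, 2040: 30 days (November has 30).
Dec 29, 2040 → Jan 18, 2041: 20 days.
Total: 1572 days.

1572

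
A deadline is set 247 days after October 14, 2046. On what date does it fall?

June 18, 2047

Oct has 31 days: +18 → Nov 1, 2046 (229 left).
Nov has 30 days: +30 → Dec 1, 2046 (199 left).
Dec has 31 days: +31 → Jan 1, 2047 (168 left).
Jan has 31 days: +31 → Feb 1, 2047 (137 left).
Feb has 28 days: +28 → Mar 1, 2047 (109 left).
Mar has 31 days: +31 → Apr 1, 2047 (78 left).
Apr has 30 days: +30 → May 1, 2047 (48 left).
May has 31 days: +31 → Jun 1, 2047 (17 left).
+17 → Jun 18, 2047.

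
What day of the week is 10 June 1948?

January 1, 1948 is a Thursday.
Jan 1, 1948 → Feb 1, 1948: 31 days (January has 31).
Feb 1, 1948 → Mar 1, 1948: 29 days (February has 29).
Mar 1, 1948 → Apr 1, 1948: 31 days (March has 31).
Apr 1, 1948 → May 1, 1948: 30 days (April has 30).
May 1, 1948 → Jun 1, 1948: 31 days (May has 31).
Jun 1, 1948 → Jun 10, 1948: 9 days.
Total: 161 days.
161 mod 7 = 0, so Thursday + 0 = Thursday.

Thursday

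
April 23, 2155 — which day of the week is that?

Doomsday rule: the anchor day for the 2100s is Sunday. For year 55: 55÷12 = 4 r 7, and 7÷4 = 1, so 4+7+1 = 12.
Sunday + 12 ≡ Friday — that's 2155's doomsday.
In April the doomsday date is Apr 4.
Apr 23 is 19 days after Apr 4; 19 mod 7 = 5, so Friday + 5 = Wednesday.

Wednesday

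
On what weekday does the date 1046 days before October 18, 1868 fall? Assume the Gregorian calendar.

Thursday

First find the weekday of Oct 18, 1868. Doomsday rule: the anchor day for the 1800s is Friday. For year 68: 68÷12 = 5 r 8, and 8÷4 = 2, so 5+8+2 = 15.
Friday + 15 ≡ Saturday — that's 1868's doomsday.
In October the doomsday date is Oct 10.
Oct 18 is 8 days after Oct 10; 8 mod 7 = 1, so Saturday + 1 = Sunday.
1046 mod 7 = 3, so 1046 days before a Sunday is Sunday − 3 = Thursday.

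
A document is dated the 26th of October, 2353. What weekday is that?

Doomsday rule: the anchor day for the 2300s is Wednesday. For year 53: 53÷12 = 4 r 5, and 5÷4 = 1, so 4+5+1 = 10.
Wednesday + 10 ≡ Saturday — that's 2353's doomsday.
In October the doomsday date is Oct 10.
Oct 26 is 16 days after Oct 10; 16 mod 7 = 2, so Saturday + 2 = Monday.

Monday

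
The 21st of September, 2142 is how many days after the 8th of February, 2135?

2782

Feb 8, 2135 → Feb 8, 2136: 365 days.
Feb 8, 2136 → Feb 8, 2137: 366 days (Feb 29, 2136 is in that span).
Feb 8, 2137 → Feb 8, 2138: 365 days.
Feb 8, 2138 → Feb 8, 2139: 365 days.
Feb 8, 2139 → Feb 8, 2140: 365 days.
Feb 8, 2140 → Feb 8, 2141: 366 days (Feb 29, 2140 is in that span).
Feb 8, 2141 → Feb 8, 2142: 365 days.
Feb 8, 2142 → Mar 8, 2142: 28 days (February has 28).
Mar 8, 2142 → Apr 8, 2142: 31 days (March has 31).
Apr 8, 2142 → May 8, 2142: 30 days (April has 30).
May 8, 2142 → Jun 8, 2142: 31 days (May has 31).
Jun 8, 2142 → Jul 8, 2142: 30 days (June has 30).
Jul 8, 2142 → Aug 8, 2142: 31 days (July has 31).
Aug 8, 2142 → Sep 8, 2142: 31 days (August has 31).
Sep 8, 2142 → Sep 21, 2142: 13 days.
Total: 2782 days.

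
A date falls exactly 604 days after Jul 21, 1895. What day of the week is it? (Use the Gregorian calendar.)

Tuesday

Jul 21, 1895 is a Sunday.
604 mod 7 = 2, so 604 days after a Sunday is Sunday + 2 = Tuesday.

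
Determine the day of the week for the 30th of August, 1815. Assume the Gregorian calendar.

Doomsday rule: the anchor day for the 1800s is Friday. For year 15: 15÷12 = 1 r 3, and 3÷4 = 0, so 1+3+0 = 4.
Friday + 4 ≡ Tuesday — that's 1815's doomsday.
In August the doomsday date is Aug 8.
Aug 30 is 22 days after Aug 8; 22 mod 7 = 1, so Tuesday + 1 = Wednesday.

Wednesday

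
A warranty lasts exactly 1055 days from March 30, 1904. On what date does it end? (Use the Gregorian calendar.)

February 18, 1907

+365 (one year) → Mar 30, 1905 (690 left).
+365 (one year) → Mar 30, 1906 (325 left).
Mar has 31 days: +2 → Apr 1, 1906 (323 left).
Apr has 30 days: +30 → May 1, 1906 (293 left).
May has 31 days: +31 → Jun 1, 1906 (262 left).
Jun has 30 days: +30 → Jul 1, 1906 (232 left).
Jul has 31 days: +31 → Aug 1, 1906 (201 left).
Aug has 31 days: +31 → Sep 1, 1906 (170 left).
Sep has 30 days: +30 → Oct 1, 1906 (140 left).
Oct has 31 days: +31 → Nov 1, 1906 (109 left).
Nov has 30 days: +30 → Dec 1, 1906 (79 left).
Dec has 31 days: +31 → Jan 1, 1907 (48 left).
Jan has 31 days: +31 → Feb 1, 1907 (17 left).
+17 → Feb 18, 1907.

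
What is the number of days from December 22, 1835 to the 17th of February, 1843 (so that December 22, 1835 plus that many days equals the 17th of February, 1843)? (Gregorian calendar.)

2614

Dec 22, 1835 → Dec 22, 1836: 366 days (Feb 29, 1836 is in that span).
Dec 22, 1836 → Dec 22, 1837: 365 days.
Dec 22, 1837 → Dec 22, 1838: 365 days.
Dec 22, 1838 → Dec 22, 1839: 365 days.
Dec 22, 1839 → Dec 22, 1840: 366 days (Feb 29, 1840 is in that span).
Dec 22, 1840 → Dec 22, 1841: 365 days.
Dec 22, 1841 → Dec 22, 1842: 365 days.
Dec 22, 1842 → Jan 22, 1843: 31 days (December has 31).
Jan 22, 1843 → Feb 17, 1843: 26 days.
Total: 2614 days.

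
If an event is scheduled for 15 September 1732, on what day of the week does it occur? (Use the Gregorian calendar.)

Monday

Doomsday rule: the anchor day for the 1700s is Sunday. For year 32: 32÷12 = 2 r 8, and 8÷4 = 2, so 2+8+2 = 12.
Sunday + 12 ≡ Friday — that's 1732's doomsday.
In September the doomsday date is Sep 5.
Sep 15 is 10 days after Sep 5; 10 mod 7 = 3, so Friday + 3 = Monday.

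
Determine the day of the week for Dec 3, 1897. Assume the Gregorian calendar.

Friday

Doomsday rule: the anchor day for the 1800s is Friday. For year 97: 97÷12 = 8 r 1, and 1÷4 = 0, so 8+1+0 = 9.
Friday + 9 ≡ Sunday — that's 1897's doomsday.
In December the doomsday date is Dec 12.
Dec 3 is 9 days before Dec 12; 9 mod 7 = 2, so Sunday − 2 = Friday.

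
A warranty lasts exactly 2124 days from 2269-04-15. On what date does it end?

February 7, 2275

+365 (one year) → Apr 15, 2270 (1759 left).
+365 (one year) → Apr 15, 2271 (1394 left).
+366 (one year; includes Feb 29, 2272) → Apr 15, 2272 (1028 left).
+365 (one year) → Apr 15, 2273 (663 left).
+365 (one year) → Apr 15, 2274 (298 left).
Apr has 30 days: +16 → May 1, 2274 (282 left).
May has 31 days: +31 → Jun 1, 2274 (251 left).
Jun has 30 days: +30 → Jul 1, 2274 (221 left).
Jul has 31 days: +31 → Aug 1, 2274 (190 left).
Aug has 31 days: +31 → Sep 1, 2274 (159 left).
Sep has 30 days: +30 → Oct 1, 2274 (129 left).
Oct has 31 days: +31 → Nov 1, 2274 (98 left).
Nov has 30 days: +30 → Dec 1, 2274 (68 left).
Dec has 31 days: +31 → Jan 1, 2275 (37 left).
Jan has 31 days: +31 → Feb 1, 2275 (6 left).
+6 → Feb 7, 2275.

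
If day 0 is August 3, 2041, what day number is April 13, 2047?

2079

Aug 3, 2041 → Aug 3, 2042: 365 days.
Aug 3, 2042 → Aug 3, 2043: 365 days.
Aug 3, 2043 → Aug 3, 2044: 366 days (Feb 29, 2044 is in that span).
Aug 3, 2044 → Aug 3, 2045: 365 days.
Aug 3, 2045 → Aug 3, 2046: 365 days.
Aug 3, 2046 → Sep 3, 2046: 31 days (August has 31).
Sep 3, 2046 → Oct 3, 2046: 30 days (September has 30).
Oct 3, 2046 → Nov 3, 2046: 31 days (October has 31).
Nov 3, 2046 → Dec 3, 2046: 30 days (November has 30).
Dec 3, 2046 → Jan 3, 2047: 31 days (December has 31).
Jan 3, 2047 → Feb 3, 2047: 31 days (January has 31).
Feb 3, 2047 → Mar 3, 2047: 28 days (February has 28).
Mar 3, 2047 → Apr 3, 2047: 31 days (March has 31).
Apr 3, 2047 → Apr 13, 2047: 10 days.
Total: 2079 days.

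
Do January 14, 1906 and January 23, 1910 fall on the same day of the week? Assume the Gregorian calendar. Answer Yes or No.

Yes

From Jan 14, 1906 to Jan 23, 1910 is 1470 days.
1470 mod 7 = 0, so they are the same weekday.
(Jan 14, 1906 is a Sunday; Jan 23, 1910 is a Sunday.)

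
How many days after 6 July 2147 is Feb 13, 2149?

588

Jul 6, 2147 → Jul 6, 2148: 366 days (Feb 29, 2148 is in that span).
Jul 6, 2148 → Aug 6, 2148: 31 days (July has 31).
Aug 6, 2148 → Sep 6, 2148: 31 days (August has 31).
Sep 6, 2148 → Oct 6, 2148: 30 days (September has 30).
Oct 6, 2148 → Nov 6, 2148: 31 days (October has 31).
Nov 6, 2148 → Dec 6, 2148: 30 days (November has 30).
Dec 6, 2148 → Jan 6, 2149: 31 days (December has 31).
Jan 6, 2149 → Feb 6, 2149: 31 days (January has 31).
Feb 6, 2149 → Feb 13, 2149: 7 days.
Total: 588 days.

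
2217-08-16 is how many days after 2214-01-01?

Jan 1, 2214 → Jan 1, 2215: 365 days.
Jan 1, 2215 → Jan 1, 2216: 365 days.
Jan 1, 2216 → Jan 1, 2217: 366 days (Feb 29, 2216 is in that span).
Jan 1, 2217 → Feb 1, 2217: 31 days (January has 31).
Feb 1, 2217 → Mar 1, 2217: 28 days (February has 28).
Mar 1, 2217 → Apr 1, 2217: 31 days (March has 31).
Apr 1, 2217 → May 1, 2217: 30 days (April has 30).
May 1, 2217 → Jun 1, 2217: 31 days (May has 31).
Jun 1, 2217 → Jul 1, 2217: 30 days (June has 30).
Jul 1, 2217 → Aug 1, 2217: 31 days (July has 31).
Aug 1, 2217 → Aug 16, 2217: 15 days.
Total: 1323 days.

1323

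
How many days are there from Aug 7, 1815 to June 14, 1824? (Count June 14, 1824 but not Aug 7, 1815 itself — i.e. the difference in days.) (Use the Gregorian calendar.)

Aug 7, 1815 → Aug 7, 1816: 366 days (Feb 29, 1816 is in that span).
Aug 7, 1816 → Aug 7, 1817: 365 days.
Aug 7, 1817 → Aug 7, 1818: 365 days.
Aug 7, 1818 → Aug 7, 1819: 365 days.
Aug 7, 1819 → Aug 7, 1820: 366 days (Feb 29, 1820 is in that span).
Aug 7, 1820 → Aug 7, 1821: 365 days.
Aug 7, 1821 → Aug 7, 1822: 365 days.
Aug 7, 1822 → Aug 7, 1823: 365 days.
Aug 7, 1823 → Sep 7, 1823: 31 days (August has 31).
Sep 7, 1823 → Oct 7, 1823: 30 days (September has 30).
Oct 7, 1823 → Nov 7, 1823: 31 days (October has 31).
Nov 7, 1823 → Dec 7, 1823: 30 days (November has 30).
Dec 7, 1823 → Jan 7, 1824: 31 days (December has 31).
Jan 7, 1824 → Feb 7, 1824: 31 days (January has 31).
Feb 7, 1824 → Mar 7, 1824: 29 days (February has 29).
Mar 7, 1824 → Apr 7, 1824: 31 days (March has 31).
Apr 7, 1824 → May 7, 1824: 30 days (April has 30).
May 7, 1824 → Jun 7, 1824: 31 days (May has 31).
Jun 7, 1824 → Jun 14, 1824: 7 days.
Total: 3234 days.

3234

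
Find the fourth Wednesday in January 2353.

January 28, 2353

January 1, 2353 is a Thursday.
The first Wednesday is therefore January 7 (6 days later).
The fourth Wednesday is 7 + 3×7 = January 28.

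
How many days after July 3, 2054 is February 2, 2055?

214

Jul 3, 2054 → Aug 3, 2054: 31 days (July has 31).
Aug 3, 2054 → Sep 3, 2054: 31 days (August has 31).
Sep 3, 2054 → Oct 3, 2054: 30 days (September has 30).
Oct 3, 2054 → Nov 3, 2054: 31 days (October has 31).
Nov 3, 2054 → Dec 3, 2054: 30 days (November has 30).
Dec 3, 2054 → Jan 3, 2055: 31 days (December has 31).
Jan 3, 2055 → Feb 2, 2055: 30 days.
Total: 214 days.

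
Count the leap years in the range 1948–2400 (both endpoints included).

Multiples of 4 in [1948,2400]: 114.
Of those, multiples of 100: 5 (not leap unless ÷400).
Multiples of 400: 2.
Leap years = 114 − 5 + 2 = 111.

111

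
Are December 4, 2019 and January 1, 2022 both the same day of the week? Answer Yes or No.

From Dec 4, 2019 to Jan 1, 2022 is 759 days.
759 mod 7 = 3, so they are different weekdays.
(Dec 4, 2019 is a Wednesday; Jan 1, 2022 is a Saturday.)

No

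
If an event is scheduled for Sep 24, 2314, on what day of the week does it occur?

Thursday

Doomsday rule: the anchor day for the 2300s is Wednesday. For year 14: 14÷12 = 1 r 2, and 2÷4 = 0, so 1+2+0 = 3.
Wednesday + 3 ≡ Saturday — that's 2314's doomsday.
In September the doomsday date is Sep 5.
Sep 24 is 19 days after Sep 5; 19 mod 7 = 5, so Saturday + 5 = Thursday.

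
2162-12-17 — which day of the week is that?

January 1, 2162 is a Friday.
Jan 1, 2162 → Feb 1, 2162: 31 days (January has 31).
Feb 1, 2162 → Mar 1, 2162: 28 days (February has 28).
Mar 1, 2162 → Apr 1, 2162: 31 days (March has 31).
Apr 1, 2162 → May 1, 2162: 30 days (April has 30).
May 1, 2162 → Jun 1, 2162: 31 days (May has 31).
Jun 1, 2162 → Jul 1, 2162: 30 days (June has 30).
Jul 1, 2162 → Aug 1, 2162: 31 days (July has 31).
Aug 1, 2162 → Sep 1, 2162: 31 days (August has 31).
Sep 1, 2162 → Oct 1, 2162: 30 days (September has 30).
Oct 1, 2162 → Nov 1, 2162: 31 days (October has 31).
Nov 1, 2162 → Dec 1, 2162: 30 days (November has 30).
Dec 1, 2162 → Dec 17, 2162: 16 days.
Total: 350 days.
350 mod 7 = 0, so Friday + 0 = Friday.

Friday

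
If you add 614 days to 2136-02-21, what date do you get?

+366 (one year; includes Feb 29, 2136) → Feb 21, 2137 (248 left).
Feb has 28 days: +8 → Mar 1, 2137 (240 left).
Mar has 31 days: +31 → Apr 1, 2137 (209 left).
Apr has 30 days: +30 → May 1, 2137 (179 left).
May has 31 days: +31 → Jun 1, 2137 (148 left).
Jun has 30 days: +30 → Jul 1, 2137 (118 left).
Jul has 31 days: +31 → Aug 1, 2137 (87 left).
Aug has 31 days: +31 → Sep 1, 2137 (56 left).
Sep has 30 days: +30 → Oct 1, 2137 (26 left).
+26 → Oct 27, 2137.

October 27, 2137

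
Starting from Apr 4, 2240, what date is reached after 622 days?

December 17, 2241

+365 (one year) → Apr 4, 2241 (257 left).
Apr has 30 days: +27 → May 1, 2241 (230 left).
May has 31 days: +31 → Jun 1, 2241 (199 left).
Jun has 30 days: +30 → Jul 1, 2241 (169 left).
Jul has 31 days: +31 → Aug 1, 2241 (138 left).
Aug has 31 days: +31 → Sep 1, 2241 (107 left).
Sep has 30 days: +30 → Oct 1, 2241 (77 left).
Oct has 31 days: +31 → Nov 1, 2241 (46 left).
Nov has 30 days: +30 → Dec 1, 2241 (16 left).
+16 → Dec 17, 2241.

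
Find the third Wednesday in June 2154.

June 19, 2154

June 1, 2154 is a Saturday.
The first Wednesday is therefore June 5 (4 days later).
The third Wednesday is 5 + 2×7 = June 19.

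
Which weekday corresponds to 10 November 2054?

Doomsday rule: the anchor day for the 2000s is Tuesday. For year 54: 54÷12 = 4 r 6, and 6÷4 = 1, so 4+6+1 = 11.
Tuesday + 11 ≡ Saturday — that's 2054's doomsday.
In November the doomsday date is Nov 7.
Nov 10 is 3 days after Nov 7; 3 mod 7 = 3, so Saturday + 3 = Tuesday.

Tuesday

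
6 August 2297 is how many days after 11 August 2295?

726

Aug 11, 2295 → Aug 11, 2296: 366 days (Feb 29, 2296 is in that span).
Aug 11, 2296 → Sep 11, 2296: 31 days (August has 31).
Sep 11, 2296 → Oct 11, 2296: 30 days (September has 30).
Oct 11, 2296 → Nov 11, 2296: 31 days (October has 31).
Nov 11, 2296 → Dec 11, 2296: 30 days (November has 30).
Dec 11, 2296 → Jan 11, 2297: 31 days (December has 31).
Jan 11, 2297 → Feb 11, 2297: 31 days (January has 31).
Feb 11, 2297 → Mar 11, 2297: 28 days (February has 28).
Mar 11, 2297 → Apr 11, 2297: 31 days (March has 31).
Apr 11, 2297 → May 11, 2297: 30 days (April has 30).
May 11, 2297 → Jun 11, 2297: 31 days (May has 31).
Jun 11, 2297 → Jul 11, 2297: 30 days (June has 30).
Jul 11, 2297 → Aug 6, 2297: 26 days.
Total: 726 days.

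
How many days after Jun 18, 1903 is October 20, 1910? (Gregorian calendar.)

2681

Jun 18, 1903 → Jun 18, 1904: 366 days (Feb 29, 1904 is in that span).
Jun 18, 1904 → Jun 18, 1905: 365 days.
Jun 18, 1905 → Jun 18, 1906: 365 days.
Jun 18, 1906 → Jun 18, 1907: 365 days.
Jun 18, 1907 → Jun 18, 1908: 366 days (Feb 29, 1908 is in that span).
Jun 18, 1908 → Jun 18, 1909: 365 days.
Jun 18, 1909 → Jun 18, 1910: 365 days.
Jun 18, 1910 → Jul 18, 1910: 30 days (June has 30).
Jul 18, 1910 → Aug 18, 1910: 31 days (July has 31).
Aug 18, 1910 → Sep 18, 1910: 31 days (August has 31).
Sep 18, 1910 → Oct 18, 1910: 30 days (September has 30).
Oct 18, 1910 → Oct 20, 1910: 2 days.
Total: 2681 days.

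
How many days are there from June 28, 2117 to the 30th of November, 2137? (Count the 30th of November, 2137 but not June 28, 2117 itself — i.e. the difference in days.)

Jun 28, 2117 → Jun 28, 2118: 365 days.
Jun 28, 2118 → Jun 28, 2119: 365 days.
Jun 28, 2119 → Jun 28, 2120: 366 days (Feb 29, 2120 is in that span).
Jun 28, 2120 → Jun 28, 2121: 365 days.
Jun 28, 2121 → Jun 28, 2122: 365 days.
Jun 28, 2122 → Jun 28, 2123: 365 days.
Jun 28, 2123 → Jun 28, 2124: 366 days (Feb 29, 2124 is in that span).
Jun 28, 2124 → Jun 28, 2125: 365 days.
Jun 28, 2125 → Jun 28, 2126: 365 days.
Jun 28, 2126 → Jun 28, 2127: 365 days.
Jun 28, 2127 → Jun 28, 2128: 366 days (Feb 29, 2128 is in that span).
Jun 28, 2128 → Jun 28, 2129: 365 days.
Jun 28, 2129 → Jun 28, 2130: 365 days.
Jun 28, 2130 → Jun 28, 2131: 365 days.
Jun 28, 2131 → Jun 28, 2132: 366 days (Feb 29, 2132 is in that span).
Jun 28, 2132 → Jun 28, 2133: 365 days.
Jun 28, 2133 → Jun 28, 2134: 365 days.
Jun 28, 2134 → Jun 28, 2135: 365 days.
Jun 28, 2135 → Jun 28, 2136: 366 days (Feb 29, 2136 is in that span).
Jun 28, 2136 → Jun 28, 2137: 365 days.
Jun 28, 2137 → Jul 28, 2137: 30 days (June has 30).
Jul 28, 2137 → Aug 28, 2137: 31 days (July has 31).
Aug 28, 2137 → Sep 28, 2137: 31 days (August has 31).
Sep 28, 2137 → Oct 28, 2137: 30 days (September has 30).
Oct 28, 2137 → Nov 28, 2137: 31 days (October has 31).
Nov 28, 2137 → Nov 30, 2137: 2 days.
Total: 7460 days.

7460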